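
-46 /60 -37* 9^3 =-809213 /30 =-26973.77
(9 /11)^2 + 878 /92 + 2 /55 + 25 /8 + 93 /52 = 21942889 /1447160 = 15.16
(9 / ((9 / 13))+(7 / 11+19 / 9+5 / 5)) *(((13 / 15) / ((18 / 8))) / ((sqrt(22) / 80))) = 110.03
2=2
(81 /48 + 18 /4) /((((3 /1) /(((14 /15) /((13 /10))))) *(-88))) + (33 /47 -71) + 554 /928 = -69.72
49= 49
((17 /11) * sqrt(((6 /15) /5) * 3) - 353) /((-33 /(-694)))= -244982 /33 +11798 * sqrt(6) /1815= -7407.77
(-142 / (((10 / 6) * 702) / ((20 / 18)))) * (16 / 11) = -0.20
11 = 11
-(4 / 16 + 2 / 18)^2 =-169 / 1296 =-0.13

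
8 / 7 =1.14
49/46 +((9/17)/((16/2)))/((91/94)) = 161335/142324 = 1.13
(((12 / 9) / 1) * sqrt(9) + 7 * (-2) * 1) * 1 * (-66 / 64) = 10.31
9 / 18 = 1 / 2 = 0.50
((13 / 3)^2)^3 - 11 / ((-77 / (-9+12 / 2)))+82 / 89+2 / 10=15037083217 / 2270835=6621.83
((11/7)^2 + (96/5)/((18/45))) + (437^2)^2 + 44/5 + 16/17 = 151894047323342/4165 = 36469159021.21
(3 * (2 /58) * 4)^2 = 144 /841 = 0.17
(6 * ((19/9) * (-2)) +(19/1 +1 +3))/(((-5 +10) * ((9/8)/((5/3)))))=-56/81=-0.69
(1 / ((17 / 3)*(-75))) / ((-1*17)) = 1 / 7225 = 0.00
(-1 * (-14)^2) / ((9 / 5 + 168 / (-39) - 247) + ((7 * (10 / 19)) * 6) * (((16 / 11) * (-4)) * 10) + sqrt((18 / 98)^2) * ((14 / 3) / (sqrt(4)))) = 18638620 / 145990179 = 0.13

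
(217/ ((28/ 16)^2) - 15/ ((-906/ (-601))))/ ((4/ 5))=643785/ 8456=76.13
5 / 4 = 1.25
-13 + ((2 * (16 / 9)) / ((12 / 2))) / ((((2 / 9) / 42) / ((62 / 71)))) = 6021 / 71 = 84.80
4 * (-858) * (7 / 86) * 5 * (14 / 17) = -840840 / 731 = -1150.26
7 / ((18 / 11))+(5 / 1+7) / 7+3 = 8.99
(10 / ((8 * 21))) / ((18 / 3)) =5 / 504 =0.01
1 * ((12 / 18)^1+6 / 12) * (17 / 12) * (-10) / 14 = -85 / 72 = -1.18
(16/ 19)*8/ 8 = 16/ 19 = 0.84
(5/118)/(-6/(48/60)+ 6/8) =-10/1593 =-0.01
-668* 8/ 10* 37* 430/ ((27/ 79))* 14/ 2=-4701774112/ 27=-174139781.93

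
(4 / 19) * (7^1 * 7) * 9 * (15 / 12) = 2205 / 19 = 116.05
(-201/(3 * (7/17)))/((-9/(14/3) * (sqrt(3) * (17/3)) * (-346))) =-67 * sqrt(3)/4671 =-0.02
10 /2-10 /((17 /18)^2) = -6.21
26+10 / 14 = 187 / 7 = 26.71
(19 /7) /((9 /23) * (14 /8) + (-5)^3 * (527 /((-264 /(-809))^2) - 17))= -30457152 /6917491247891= -0.00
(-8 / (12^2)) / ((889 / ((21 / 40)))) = -1 / 30480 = -0.00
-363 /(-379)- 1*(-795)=795.96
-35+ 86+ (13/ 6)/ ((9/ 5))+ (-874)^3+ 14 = -36051888121/ 54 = -667627557.80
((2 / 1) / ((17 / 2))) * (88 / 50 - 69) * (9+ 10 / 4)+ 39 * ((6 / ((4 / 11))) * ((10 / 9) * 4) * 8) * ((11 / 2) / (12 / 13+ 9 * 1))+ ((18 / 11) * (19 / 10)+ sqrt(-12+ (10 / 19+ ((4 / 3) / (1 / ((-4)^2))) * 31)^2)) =2 * sqrt(355803022) / 57+ 7540075421 / 603075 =13164.57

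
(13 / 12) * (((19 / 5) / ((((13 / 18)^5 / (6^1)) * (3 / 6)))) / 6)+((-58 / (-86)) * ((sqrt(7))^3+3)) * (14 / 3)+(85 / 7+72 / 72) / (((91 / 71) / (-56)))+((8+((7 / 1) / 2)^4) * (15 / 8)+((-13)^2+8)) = -272524579009 / 5501991040+2842 * sqrt(7) / 129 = 8.76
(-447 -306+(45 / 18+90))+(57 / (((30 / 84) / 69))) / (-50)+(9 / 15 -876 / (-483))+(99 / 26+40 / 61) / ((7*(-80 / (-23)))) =-448464698641 / 510692000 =-878.15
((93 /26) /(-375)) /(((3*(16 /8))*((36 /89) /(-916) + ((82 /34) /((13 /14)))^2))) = -2373713927 /10071916180500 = -0.00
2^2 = 4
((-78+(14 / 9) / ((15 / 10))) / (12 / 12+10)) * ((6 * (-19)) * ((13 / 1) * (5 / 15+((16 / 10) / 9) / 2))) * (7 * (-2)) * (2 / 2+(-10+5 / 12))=526092.85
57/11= 5.18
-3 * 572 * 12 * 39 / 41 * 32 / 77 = -2336256 / 287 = -8140.26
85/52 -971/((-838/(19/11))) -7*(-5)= 9259819/239668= 38.64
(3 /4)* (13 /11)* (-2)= -39 /22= -1.77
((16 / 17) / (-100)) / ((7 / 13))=-52 / 2975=-0.02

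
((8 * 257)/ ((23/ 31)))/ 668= 15934/ 3841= 4.15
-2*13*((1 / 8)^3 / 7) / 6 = -13 / 10752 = -0.00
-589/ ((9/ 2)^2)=-2356/ 81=-29.09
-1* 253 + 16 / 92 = -5815 / 23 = -252.83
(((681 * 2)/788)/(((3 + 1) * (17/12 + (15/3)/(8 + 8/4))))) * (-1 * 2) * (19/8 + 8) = -169569/36248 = -4.68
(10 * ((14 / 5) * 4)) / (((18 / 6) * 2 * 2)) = 28 / 3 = 9.33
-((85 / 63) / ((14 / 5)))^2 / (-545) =36125 / 84793716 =0.00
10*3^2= 90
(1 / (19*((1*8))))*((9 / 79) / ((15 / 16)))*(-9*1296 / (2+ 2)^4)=-0.04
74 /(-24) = -37 /12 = -3.08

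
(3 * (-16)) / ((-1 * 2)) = 24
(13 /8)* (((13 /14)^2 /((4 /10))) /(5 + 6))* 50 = 274625 /17248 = 15.92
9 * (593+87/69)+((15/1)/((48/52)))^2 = 5612.41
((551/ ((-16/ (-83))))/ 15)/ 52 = 45733/ 12480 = 3.66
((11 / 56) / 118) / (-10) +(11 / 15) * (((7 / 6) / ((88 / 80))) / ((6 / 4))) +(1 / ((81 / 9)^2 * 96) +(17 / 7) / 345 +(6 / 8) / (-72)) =190238537 / 369321120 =0.52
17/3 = 5.67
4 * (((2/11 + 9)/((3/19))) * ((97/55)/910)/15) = 372286/12387375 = 0.03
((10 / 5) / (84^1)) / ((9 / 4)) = 2 / 189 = 0.01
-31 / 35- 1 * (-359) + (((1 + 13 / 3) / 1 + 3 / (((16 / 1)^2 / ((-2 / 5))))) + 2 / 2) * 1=4898113 / 13440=364.44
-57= -57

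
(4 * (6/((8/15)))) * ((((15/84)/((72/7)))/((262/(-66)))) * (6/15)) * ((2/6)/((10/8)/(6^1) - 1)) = 165/4978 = 0.03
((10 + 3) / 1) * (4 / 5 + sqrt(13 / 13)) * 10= 234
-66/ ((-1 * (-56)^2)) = 33/ 1568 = 0.02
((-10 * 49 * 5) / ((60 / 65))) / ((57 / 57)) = -15925 / 6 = -2654.17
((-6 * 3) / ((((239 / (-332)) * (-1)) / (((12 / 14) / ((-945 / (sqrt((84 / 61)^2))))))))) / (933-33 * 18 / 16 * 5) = 42496 / 1016958145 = 0.00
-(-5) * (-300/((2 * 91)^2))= -375/8281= -0.05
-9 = -9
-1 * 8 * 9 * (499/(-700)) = 8982/175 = 51.33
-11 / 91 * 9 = -99 / 91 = -1.09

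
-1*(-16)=16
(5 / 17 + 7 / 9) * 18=328 / 17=19.29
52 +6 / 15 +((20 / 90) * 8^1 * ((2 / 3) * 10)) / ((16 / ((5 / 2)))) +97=151.25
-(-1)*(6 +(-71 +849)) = 784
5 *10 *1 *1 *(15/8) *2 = 375/2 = 187.50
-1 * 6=-6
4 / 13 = 0.31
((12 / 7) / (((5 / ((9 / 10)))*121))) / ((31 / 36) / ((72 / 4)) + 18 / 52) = 454896 / 70279825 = 0.01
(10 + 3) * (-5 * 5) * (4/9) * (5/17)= -6500/153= -42.48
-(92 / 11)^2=-69.95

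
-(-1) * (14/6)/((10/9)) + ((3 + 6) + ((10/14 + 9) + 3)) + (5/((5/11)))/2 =1026/35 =29.31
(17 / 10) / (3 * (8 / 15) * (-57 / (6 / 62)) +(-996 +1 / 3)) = -51 / 58142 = -0.00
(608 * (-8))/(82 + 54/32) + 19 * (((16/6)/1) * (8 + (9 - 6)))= 2005336/4017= 499.21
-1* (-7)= 7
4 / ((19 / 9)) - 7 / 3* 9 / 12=11 / 76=0.14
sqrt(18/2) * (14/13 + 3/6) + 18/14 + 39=8193/182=45.02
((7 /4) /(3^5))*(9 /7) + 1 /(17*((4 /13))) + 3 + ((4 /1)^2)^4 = 30082493 /459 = 65539.20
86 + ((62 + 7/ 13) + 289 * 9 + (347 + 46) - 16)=40645/ 13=3126.54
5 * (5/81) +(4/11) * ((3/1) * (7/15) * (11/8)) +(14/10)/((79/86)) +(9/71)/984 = 2.53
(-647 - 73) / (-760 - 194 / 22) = 2640 / 2819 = 0.94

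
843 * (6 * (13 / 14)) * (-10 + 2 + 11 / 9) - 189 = -224156 / 7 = -32022.29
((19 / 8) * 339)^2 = 648226.27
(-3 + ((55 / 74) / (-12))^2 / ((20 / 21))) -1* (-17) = 14723723 / 1051392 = 14.00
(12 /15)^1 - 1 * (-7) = 39 /5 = 7.80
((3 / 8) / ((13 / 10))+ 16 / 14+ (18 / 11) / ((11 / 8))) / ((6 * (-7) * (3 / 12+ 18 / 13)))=-115457 / 3023790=-0.04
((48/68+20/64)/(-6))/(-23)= 277/37536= 0.01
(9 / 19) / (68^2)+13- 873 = -75556151 / 87856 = -860.00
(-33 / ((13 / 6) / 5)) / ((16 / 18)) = -85.67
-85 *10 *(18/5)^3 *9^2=-16061328/5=-3212265.60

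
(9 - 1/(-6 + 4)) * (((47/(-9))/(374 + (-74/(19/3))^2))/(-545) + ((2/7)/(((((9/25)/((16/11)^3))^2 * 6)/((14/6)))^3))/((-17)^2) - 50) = -259.47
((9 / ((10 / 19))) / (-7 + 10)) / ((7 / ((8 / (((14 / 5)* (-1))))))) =-114 / 49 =-2.33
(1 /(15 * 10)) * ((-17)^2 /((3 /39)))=3757 /150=25.05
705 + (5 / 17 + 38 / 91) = 1091736 / 1547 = 705.71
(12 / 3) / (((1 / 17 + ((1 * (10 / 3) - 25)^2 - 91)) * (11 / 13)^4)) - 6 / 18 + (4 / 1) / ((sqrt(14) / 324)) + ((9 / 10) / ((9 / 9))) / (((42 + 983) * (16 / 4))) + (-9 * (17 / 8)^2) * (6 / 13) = -103415192902418671 / 5423008186596000 + 648 * sqrt(14) / 7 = 327.30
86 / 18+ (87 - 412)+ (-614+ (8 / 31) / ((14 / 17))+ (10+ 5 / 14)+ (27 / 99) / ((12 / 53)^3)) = -1237496027 / 1374912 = -900.05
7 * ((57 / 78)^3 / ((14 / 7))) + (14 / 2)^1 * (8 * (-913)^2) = 1640890627341 / 35152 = 46679865.37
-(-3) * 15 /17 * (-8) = -360 /17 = -21.18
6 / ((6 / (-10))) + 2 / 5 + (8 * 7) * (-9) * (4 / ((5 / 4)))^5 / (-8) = 66030288 / 3125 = 21129.69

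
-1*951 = -951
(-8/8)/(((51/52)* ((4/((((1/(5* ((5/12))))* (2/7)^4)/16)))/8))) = -0.00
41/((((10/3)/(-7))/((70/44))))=-6027/44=-136.98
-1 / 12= -0.08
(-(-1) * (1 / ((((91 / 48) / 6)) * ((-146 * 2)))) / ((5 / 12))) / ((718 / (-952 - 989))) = 838512 / 11924185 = 0.07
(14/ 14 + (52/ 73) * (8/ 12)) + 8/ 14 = 3137/ 1533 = 2.05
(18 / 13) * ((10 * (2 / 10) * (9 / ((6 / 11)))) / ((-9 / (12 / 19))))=-792 / 247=-3.21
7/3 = 2.33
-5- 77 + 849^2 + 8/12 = 2162159/3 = 720719.67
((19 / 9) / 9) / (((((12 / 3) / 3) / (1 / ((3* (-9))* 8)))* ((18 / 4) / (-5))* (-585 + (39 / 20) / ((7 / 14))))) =-475 / 305007768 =-0.00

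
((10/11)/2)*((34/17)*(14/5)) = 28/11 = 2.55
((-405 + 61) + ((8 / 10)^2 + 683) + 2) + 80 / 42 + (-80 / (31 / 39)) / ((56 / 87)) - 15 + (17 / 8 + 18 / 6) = 23085803 / 130200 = 177.31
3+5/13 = 44/13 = 3.38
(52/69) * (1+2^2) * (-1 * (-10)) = 37.68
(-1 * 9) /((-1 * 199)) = 0.05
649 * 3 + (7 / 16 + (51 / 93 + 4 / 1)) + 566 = 1248921 / 496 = 2517.99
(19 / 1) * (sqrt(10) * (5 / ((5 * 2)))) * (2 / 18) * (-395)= -7505 * sqrt(10) / 18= -1318.49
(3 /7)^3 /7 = 27 /2401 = 0.01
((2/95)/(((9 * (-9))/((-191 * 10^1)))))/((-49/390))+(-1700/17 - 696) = -20108372/25137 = -799.95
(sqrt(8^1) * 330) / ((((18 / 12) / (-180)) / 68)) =-5385600 * sqrt(2) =-7616388.56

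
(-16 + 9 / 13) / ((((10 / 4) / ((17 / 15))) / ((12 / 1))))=-27064 / 325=-83.27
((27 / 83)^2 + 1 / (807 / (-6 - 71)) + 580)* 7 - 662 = 18891324304 / 5559423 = 3398.07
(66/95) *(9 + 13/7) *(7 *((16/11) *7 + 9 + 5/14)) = 1031.66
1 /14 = 0.07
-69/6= -23/2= -11.50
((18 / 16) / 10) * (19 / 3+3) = 21 / 20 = 1.05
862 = 862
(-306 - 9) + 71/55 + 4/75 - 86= -329716/825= -399.66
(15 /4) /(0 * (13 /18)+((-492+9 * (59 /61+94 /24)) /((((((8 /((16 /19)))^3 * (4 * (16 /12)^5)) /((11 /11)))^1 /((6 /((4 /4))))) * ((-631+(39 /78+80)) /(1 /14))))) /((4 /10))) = 550331919872 /8855163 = 62148.14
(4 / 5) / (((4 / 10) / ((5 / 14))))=5 / 7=0.71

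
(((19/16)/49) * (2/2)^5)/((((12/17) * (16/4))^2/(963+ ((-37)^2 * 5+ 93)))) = 43384391/1806336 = 24.02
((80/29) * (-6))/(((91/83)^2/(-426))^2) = -4134022205662080/1988673869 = -2078783.39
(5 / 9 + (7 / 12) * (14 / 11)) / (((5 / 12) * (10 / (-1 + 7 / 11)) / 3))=-1028 / 3025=-0.34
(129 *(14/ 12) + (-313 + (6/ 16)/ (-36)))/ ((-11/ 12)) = 15601/ 88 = 177.28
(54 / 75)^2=324 / 625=0.52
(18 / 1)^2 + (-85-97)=142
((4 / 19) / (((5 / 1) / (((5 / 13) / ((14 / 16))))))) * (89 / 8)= 356 / 1729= 0.21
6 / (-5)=-6 / 5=-1.20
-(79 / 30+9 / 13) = -1297 / 390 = -3.33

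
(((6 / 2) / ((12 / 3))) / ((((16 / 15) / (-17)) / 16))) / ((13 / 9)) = -6885 / 52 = -132.40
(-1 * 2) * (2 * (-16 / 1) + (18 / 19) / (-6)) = 64.32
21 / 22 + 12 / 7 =411 / 154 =2.67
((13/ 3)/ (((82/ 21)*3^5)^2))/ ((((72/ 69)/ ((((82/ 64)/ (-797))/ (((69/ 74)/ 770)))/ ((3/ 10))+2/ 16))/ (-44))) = 39768025297/ 45568115189568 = 0.00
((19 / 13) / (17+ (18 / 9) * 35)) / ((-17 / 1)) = -19 / 19227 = -0.00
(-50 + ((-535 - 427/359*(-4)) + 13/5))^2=1075095249424/3222025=333670.67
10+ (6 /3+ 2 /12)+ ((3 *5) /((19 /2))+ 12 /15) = 8291 /570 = 14.55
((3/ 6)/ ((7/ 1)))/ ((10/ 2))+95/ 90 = 337/ 315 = 1.07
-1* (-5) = 5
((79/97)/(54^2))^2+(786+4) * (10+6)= 1011266409352801/80005253904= 12640.00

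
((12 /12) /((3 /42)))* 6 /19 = 84 /19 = 4.42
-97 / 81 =-1.20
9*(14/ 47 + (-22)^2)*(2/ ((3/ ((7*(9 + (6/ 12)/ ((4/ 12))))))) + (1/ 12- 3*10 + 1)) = 87536.84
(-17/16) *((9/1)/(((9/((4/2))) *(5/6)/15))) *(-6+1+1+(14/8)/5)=11169/80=139.61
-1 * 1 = -1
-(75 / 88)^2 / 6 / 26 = -1875 / 402688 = -0.00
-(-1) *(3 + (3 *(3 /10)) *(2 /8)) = 129 /40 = 3.22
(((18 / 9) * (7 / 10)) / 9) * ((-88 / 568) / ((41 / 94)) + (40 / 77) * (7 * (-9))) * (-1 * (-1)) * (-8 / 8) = 7415338 / 1440945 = 5.15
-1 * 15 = -15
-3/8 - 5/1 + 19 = 109/8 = 13.62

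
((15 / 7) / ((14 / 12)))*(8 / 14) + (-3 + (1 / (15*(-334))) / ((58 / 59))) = -194418257 / 99668940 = -1.95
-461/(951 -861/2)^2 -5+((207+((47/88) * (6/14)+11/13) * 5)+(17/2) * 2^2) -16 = 225.37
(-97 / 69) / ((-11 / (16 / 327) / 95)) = 0.59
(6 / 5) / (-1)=-6 / 5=-1.20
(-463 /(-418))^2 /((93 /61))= 13076509 /16249332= 0.80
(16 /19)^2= 256 /361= 0.71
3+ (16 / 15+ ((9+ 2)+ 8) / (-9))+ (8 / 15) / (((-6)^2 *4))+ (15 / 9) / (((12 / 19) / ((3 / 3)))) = 2483 / 540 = 4.60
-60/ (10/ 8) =-48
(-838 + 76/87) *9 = -218490/29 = -7534.14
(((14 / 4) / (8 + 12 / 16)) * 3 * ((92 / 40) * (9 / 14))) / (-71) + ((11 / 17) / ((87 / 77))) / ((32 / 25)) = 248404031 / 588050400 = 0.42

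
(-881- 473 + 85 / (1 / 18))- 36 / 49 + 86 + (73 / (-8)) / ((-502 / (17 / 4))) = 205712137 / 787136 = 261.34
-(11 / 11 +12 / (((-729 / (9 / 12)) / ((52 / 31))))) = -2459 / 2511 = -0.98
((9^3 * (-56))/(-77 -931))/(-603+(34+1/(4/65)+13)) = -162/2159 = -0.08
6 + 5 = 11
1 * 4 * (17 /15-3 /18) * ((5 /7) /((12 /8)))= 1.84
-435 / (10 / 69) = -6003 / 2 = -3001.50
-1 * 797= -797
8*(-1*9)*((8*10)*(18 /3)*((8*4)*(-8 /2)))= 4423680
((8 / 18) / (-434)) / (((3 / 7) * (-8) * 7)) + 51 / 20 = 149407 / 58590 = 2.55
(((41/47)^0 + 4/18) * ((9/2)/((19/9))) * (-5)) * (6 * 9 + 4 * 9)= -22275/19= -1172.37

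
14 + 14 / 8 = 63 / 4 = 15.75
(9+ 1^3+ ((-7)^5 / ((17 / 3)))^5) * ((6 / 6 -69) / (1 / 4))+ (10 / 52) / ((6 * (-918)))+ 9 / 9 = 43923366058367444468223574643 / 703580904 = 62428308967247701862.33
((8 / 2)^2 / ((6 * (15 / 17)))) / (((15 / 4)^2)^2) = 34816 / 2278125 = 0.02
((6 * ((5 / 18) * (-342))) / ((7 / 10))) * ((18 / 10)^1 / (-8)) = 2565 / 14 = 183.21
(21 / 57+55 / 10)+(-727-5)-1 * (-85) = -24363 / 38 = -641.13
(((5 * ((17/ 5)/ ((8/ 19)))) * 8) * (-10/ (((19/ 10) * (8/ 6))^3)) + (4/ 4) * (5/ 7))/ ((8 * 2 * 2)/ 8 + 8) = -2000905/ 121296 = -16.50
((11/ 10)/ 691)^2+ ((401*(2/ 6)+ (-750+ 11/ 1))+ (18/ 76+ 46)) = -1521660317953/ 2721641700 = -559.10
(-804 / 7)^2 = 13192.16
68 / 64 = 17 / 16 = 1.06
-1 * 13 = -13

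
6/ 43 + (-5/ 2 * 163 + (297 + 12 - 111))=-18005/ 86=-209.36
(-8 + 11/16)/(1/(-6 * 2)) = 351/4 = 87.75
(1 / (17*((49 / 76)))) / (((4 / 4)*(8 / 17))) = 19 / 98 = 0.19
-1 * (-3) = 3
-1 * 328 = -328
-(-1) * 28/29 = 0.97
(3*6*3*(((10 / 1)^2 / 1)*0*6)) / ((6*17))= 0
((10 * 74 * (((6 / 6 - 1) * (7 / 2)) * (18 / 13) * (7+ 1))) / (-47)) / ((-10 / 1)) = 0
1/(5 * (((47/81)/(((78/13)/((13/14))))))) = 6804/3055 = 2.23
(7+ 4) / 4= 2.75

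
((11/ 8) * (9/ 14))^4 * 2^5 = 96059601/ 4917248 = 19.54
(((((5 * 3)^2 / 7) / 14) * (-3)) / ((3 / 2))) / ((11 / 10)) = -2250 / 539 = -4.17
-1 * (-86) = 86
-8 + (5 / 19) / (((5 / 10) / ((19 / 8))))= -27 / 4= -6.75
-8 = -8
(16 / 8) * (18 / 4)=9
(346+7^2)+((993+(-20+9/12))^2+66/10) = 75887253/80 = 948590.66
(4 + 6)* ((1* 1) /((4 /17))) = 42.50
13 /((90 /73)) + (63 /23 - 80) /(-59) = 11.85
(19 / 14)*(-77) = -209 / 2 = -104.50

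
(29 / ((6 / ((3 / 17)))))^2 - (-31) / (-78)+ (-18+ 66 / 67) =-50398733 / 3020628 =-16.68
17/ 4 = 4.25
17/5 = 3.40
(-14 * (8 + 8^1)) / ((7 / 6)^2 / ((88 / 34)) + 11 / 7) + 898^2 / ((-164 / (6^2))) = -168878157372 / 953455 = -177122.32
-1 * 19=-19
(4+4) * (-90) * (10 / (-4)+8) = -3960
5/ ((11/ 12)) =60/ 11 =5.45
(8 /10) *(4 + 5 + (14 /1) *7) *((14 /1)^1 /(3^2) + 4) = 4280 /9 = 475.56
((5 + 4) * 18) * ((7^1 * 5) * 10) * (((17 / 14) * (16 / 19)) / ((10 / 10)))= 1101600 / 19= 57978.95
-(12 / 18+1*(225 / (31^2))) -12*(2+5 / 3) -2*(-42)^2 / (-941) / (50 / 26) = -2913061813 / 67822575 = -42.95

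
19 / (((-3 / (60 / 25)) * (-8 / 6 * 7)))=57 / 35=1.63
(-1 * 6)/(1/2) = -12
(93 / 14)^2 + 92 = 26681 / 196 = 136.13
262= 262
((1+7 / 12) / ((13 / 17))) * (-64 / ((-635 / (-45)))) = -15504 / 1651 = -9.39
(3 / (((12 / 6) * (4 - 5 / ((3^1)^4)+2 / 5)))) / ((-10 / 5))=-0.17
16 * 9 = 144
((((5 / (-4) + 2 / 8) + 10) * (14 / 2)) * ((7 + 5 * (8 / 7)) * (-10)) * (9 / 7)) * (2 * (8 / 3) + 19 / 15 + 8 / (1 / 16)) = -9703314 / 7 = -1386187.71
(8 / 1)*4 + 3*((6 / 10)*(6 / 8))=667 / 20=33.35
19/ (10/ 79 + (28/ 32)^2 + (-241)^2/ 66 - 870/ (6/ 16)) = -3170112/ 240109729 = -0.01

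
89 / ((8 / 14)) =623 / 4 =155.75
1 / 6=0.17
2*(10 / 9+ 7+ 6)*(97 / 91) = 24638 / 819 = 30.08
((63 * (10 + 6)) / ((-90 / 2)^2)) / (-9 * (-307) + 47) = 56 / 316125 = 0.00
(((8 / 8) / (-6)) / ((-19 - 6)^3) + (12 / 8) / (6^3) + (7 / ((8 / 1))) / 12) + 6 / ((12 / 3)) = 7109423 / 4500000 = 1.58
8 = 8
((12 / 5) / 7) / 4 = 3 / 35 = 0.09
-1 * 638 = -638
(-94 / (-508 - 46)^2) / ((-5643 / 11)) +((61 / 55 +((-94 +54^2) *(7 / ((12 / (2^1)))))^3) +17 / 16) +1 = 1236149428968426099527 / 34638539760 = 35687111452.54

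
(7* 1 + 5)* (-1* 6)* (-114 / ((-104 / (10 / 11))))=-10260 / 143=-71.75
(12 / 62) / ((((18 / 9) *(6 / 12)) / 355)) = 2130 / 31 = 68.71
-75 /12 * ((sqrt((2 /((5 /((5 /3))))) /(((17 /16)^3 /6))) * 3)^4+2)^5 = -30712865371781197010693552060970063724540760902291400 /8193465725814765556554001028792218849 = -3748458393499544.69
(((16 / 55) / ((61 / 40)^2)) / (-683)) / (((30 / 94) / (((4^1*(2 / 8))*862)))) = -41486336 / 83867619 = -0.49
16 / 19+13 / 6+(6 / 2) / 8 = 1543 / 456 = 3.38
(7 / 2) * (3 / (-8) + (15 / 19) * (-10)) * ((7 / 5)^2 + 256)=-56744751 / 7600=-7466.41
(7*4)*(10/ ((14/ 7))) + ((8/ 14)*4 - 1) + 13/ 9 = 142.73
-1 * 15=-15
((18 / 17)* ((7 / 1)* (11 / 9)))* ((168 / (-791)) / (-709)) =3696 / 1361989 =0.00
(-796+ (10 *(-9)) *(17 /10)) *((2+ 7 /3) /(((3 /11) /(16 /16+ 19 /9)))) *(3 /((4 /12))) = -3799796 /9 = -422199.56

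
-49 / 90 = -0.54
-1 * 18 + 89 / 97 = -1657 / 97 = -17.08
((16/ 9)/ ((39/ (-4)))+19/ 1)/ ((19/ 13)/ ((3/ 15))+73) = 6605/ 28188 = 0.23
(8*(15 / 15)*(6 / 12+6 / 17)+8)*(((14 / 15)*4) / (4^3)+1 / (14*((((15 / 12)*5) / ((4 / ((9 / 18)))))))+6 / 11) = 10.31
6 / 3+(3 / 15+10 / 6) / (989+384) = 2.00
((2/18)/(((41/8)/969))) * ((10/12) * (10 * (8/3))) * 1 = 516800/1107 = 466.85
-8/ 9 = -0.89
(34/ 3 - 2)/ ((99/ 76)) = 2128/ 297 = 7.16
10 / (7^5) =10 / 16807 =0.00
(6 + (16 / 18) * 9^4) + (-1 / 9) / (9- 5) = 210167 / 36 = 5837.97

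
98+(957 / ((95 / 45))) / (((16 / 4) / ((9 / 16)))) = 161.75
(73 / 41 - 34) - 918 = -38959 / 41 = -950.22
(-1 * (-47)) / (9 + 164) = 47 / 173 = 0.27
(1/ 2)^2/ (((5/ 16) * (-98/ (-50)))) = 20/ 49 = 0.41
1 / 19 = 0.05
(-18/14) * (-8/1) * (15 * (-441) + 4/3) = -476184/7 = -68026.29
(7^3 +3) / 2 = 173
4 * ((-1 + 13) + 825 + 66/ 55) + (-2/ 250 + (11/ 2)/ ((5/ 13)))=841773/ 250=3367.09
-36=-36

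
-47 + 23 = -24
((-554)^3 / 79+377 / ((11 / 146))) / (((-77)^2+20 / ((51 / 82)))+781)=-47582943543 / 149402825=-318.49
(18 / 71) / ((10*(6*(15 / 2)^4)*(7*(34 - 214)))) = -2 / 1887046875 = -0.00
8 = 8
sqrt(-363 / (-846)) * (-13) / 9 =-143 * sqrt(282) / 2538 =-0.95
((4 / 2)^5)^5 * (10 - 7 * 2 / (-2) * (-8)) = -1543503872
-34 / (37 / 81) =-2754 / 37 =-74.43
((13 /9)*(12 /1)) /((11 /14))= 728 /33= 22.06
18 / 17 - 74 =-1240 / 17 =-72.94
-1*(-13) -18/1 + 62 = 57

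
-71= -71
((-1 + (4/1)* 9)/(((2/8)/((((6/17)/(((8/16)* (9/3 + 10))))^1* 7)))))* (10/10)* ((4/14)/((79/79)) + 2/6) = 560/17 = 32.94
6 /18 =1 /3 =0.33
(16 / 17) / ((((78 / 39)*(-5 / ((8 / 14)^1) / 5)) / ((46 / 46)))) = -32 / 119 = -0.27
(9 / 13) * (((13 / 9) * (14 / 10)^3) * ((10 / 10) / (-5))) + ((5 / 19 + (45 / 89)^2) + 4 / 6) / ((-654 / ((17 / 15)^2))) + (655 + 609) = 1049259283347572 / 830472294375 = 1263.45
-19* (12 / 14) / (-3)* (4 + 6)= 380 / 7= 54.29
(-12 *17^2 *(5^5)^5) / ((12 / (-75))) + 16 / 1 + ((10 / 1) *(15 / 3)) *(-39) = 6459653377532958982441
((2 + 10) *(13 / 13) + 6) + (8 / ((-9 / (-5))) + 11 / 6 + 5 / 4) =919 / 36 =25.53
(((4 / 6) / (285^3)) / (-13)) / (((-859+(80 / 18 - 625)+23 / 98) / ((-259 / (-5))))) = 50764 / 654421635489375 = 0.00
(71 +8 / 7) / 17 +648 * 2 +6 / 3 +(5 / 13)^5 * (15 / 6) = 115078184037 / 88367734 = 1302.26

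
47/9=5.22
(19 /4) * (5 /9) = 95 /36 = 2.64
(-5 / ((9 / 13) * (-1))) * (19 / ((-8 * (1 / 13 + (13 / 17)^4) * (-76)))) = 70575245 / 130986432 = 0.54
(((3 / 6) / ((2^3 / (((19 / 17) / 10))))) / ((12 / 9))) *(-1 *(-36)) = 513 / 2720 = 0.19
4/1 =4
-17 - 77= -94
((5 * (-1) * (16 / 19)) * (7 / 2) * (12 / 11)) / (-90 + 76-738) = 210 / 9823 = 0.02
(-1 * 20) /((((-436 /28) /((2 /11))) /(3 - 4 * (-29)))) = 33320 /1199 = 27.79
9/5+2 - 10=-31/5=-6.20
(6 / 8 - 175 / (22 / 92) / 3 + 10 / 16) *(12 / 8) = -64037 / 176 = -363.85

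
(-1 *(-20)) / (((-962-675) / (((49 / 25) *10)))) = -392 / 1637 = -0.24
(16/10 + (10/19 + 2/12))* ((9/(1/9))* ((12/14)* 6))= 635202/665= 955.19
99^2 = 9801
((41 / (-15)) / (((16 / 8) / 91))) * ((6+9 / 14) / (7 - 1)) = -16523 / 120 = -137.69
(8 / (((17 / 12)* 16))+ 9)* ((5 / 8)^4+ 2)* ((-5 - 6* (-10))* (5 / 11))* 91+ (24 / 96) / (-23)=73354557067 / 1601536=45802.63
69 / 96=23 / 32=0.72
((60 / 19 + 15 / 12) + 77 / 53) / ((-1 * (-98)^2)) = -23607 / 38684912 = -0.00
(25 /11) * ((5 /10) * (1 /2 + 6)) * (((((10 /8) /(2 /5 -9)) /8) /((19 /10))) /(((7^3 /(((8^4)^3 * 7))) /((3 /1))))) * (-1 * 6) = 785173708800000 /440363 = 1783014714.68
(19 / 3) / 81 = 19 / 243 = 0.08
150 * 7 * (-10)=-10500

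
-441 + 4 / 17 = -7493 / 17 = -440.76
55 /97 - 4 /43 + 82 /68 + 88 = 12717861 /141814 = 89.68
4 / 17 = 0.24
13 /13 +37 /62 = 99 /62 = 1.60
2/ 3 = 0.67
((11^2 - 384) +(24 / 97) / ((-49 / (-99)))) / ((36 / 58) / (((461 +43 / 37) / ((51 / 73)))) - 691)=2509237442450 / 6605257232539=0.38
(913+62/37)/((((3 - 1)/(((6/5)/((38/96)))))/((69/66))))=56044008/38665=1449.48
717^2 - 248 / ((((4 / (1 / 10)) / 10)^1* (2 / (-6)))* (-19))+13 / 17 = 166047832 / 323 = 514079.98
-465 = -465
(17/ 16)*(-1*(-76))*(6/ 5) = 969/ 10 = 96.90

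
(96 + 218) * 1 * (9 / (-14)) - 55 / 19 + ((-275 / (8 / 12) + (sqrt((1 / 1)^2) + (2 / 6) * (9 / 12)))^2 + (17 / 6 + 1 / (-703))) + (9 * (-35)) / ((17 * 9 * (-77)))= 7461553998121 / 44170896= 168924.67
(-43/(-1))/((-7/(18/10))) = -387/35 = -11.06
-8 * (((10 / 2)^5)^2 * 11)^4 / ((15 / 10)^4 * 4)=-4261091817170381546020507812500000 / 81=-52606071816918290691611210000000.00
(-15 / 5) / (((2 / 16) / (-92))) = 2208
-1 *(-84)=84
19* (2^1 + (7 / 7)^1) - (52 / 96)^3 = 785771 / 13824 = 56.84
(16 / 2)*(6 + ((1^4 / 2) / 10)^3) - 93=-44999 / 1000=-45.00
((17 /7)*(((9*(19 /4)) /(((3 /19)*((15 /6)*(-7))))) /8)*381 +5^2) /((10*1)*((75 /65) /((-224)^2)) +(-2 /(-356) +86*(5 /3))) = -768239595552 /62410200605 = -12.31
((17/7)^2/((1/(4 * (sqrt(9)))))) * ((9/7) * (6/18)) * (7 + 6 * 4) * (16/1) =5160384/343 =15044.85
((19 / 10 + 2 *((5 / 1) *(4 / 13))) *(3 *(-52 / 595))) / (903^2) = -1294 / 808613925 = -0.00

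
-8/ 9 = -0.89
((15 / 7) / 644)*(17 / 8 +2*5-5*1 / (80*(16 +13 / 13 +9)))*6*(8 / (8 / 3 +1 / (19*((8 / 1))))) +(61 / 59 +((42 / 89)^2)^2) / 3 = 215283674883733100 / 198337240676680833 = 1.09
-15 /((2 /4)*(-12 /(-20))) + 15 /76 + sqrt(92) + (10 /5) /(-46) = -87131 /1748 + 2*sqrt(23) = -40.25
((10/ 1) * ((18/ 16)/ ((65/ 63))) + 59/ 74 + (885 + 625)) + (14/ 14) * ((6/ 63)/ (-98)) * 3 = 1004217355/ 659932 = 1521.70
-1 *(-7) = 7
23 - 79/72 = 1577/72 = 21.90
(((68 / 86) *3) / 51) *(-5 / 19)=-10 / 817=-0.01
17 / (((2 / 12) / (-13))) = -1326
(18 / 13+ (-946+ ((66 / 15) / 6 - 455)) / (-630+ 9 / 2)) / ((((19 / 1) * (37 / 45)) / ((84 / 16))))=3093559 / 2540642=1.22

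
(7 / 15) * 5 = 7 / 3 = 2.33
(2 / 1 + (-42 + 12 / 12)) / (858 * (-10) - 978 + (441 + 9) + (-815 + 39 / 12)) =156 / 39679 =0.00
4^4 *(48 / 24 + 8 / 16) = 640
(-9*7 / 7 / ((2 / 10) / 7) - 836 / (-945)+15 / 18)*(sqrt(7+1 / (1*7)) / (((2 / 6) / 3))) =-592103*sqrt(14) / 294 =-7535.53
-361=-361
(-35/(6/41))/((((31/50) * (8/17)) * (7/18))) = -261375/124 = -2107.86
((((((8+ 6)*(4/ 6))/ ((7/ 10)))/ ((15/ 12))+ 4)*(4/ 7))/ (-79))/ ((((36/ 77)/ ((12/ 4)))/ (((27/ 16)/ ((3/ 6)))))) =-363/ 158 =-2.30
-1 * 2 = -2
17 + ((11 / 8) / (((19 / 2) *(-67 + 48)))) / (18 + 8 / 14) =3191163 / 187720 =17.00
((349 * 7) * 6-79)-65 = 14514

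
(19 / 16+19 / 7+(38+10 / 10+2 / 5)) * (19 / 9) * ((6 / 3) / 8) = 153577 / 6720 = 22.85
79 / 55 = 1.44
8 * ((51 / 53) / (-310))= -204 / 8215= -0.02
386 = 386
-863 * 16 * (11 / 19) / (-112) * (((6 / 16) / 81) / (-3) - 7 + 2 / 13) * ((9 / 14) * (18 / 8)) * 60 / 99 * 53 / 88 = -13192271075 / 51123072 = -258.05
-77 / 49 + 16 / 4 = 17 / 7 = 2.43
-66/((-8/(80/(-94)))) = -7.02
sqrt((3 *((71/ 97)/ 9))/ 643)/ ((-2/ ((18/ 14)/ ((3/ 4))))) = -2 *sqrt(13285023)/ 436597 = -0.02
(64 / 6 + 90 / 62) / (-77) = -161 / 1023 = -0.16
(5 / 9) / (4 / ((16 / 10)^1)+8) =10 / 189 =0.05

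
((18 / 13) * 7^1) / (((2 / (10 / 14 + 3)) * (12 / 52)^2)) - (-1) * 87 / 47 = 15973 / 47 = 339.85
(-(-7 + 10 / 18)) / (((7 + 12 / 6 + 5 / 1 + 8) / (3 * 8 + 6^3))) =2320 / 33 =70.30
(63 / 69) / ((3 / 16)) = 112 / 23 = 4.87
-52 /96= -13 /24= -0.54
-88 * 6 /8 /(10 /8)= -264 /5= -52.80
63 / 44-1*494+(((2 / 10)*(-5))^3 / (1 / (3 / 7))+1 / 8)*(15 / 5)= -303983 / 616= -493.48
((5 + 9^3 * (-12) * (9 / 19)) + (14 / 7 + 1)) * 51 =-4007580 / 19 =-210925.26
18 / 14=9 / 7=1.29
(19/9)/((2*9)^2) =19/2916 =0.01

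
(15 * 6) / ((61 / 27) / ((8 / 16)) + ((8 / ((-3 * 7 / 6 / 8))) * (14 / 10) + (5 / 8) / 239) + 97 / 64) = -185846400 / 40397311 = -4.60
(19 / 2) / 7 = 19 / 14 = 1.36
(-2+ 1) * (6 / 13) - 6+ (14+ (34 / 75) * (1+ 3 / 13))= 7894 / 975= 8.10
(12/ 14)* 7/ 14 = 3/ 7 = 0.43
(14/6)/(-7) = -1/3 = -0.33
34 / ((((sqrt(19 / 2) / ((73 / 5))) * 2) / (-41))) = -50881 * sqrt(38) / 95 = -3301.60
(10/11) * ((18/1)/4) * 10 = 450/11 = 40.91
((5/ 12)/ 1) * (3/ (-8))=-5/ 32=-0.16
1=1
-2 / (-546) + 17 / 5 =3.40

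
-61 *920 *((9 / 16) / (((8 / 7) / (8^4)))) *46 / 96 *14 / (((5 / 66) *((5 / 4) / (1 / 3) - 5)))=40073451264 / 5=8014690252.80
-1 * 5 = -5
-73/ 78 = -0.94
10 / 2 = 5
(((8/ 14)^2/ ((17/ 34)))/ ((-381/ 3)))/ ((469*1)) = -32/ 2918587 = -0.00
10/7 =1.43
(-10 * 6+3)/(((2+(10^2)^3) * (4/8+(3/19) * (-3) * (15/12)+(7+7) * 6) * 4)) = -361/2125670918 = -0.00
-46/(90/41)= -943/45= -20.96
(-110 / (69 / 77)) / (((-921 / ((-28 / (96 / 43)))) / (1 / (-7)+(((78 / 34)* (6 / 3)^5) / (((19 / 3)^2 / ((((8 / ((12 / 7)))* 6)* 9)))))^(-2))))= 29773286022282385 / 124683549724311552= 0.24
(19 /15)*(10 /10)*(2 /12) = 19 /90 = 0.21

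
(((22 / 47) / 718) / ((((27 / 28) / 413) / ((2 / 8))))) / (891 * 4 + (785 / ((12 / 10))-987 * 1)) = 63602 / 2944051659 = 0.00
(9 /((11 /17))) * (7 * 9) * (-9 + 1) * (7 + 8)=-1156680 /11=-105152.73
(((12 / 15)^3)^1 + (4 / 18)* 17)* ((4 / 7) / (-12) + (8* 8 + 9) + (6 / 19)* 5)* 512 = 3867367424 / 23625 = 163698.09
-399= -399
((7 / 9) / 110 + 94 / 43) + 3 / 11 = 104971 / 42570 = 2.47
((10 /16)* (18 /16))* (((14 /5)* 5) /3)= 105 /32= 3.28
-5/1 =-5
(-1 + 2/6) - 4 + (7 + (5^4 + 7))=1903/3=634.33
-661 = -661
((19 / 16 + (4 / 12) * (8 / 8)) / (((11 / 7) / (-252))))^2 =115154361 / 1936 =59480.56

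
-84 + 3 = -81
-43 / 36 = -1.19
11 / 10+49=501 / 10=50.10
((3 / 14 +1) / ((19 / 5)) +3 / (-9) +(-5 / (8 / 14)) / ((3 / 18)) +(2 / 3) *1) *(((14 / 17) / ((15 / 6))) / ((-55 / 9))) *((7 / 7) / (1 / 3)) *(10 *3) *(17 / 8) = 558549 / 1045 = 534.50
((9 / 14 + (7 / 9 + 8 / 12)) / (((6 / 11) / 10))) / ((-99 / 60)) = -13150 / 567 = -23.19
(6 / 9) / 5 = 2 / 15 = 0.13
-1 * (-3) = 3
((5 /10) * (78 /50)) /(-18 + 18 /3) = -13 /200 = -0.06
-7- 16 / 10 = -43 / 5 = -8.60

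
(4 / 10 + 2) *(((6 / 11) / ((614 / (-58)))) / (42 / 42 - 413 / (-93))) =-97092 / 4271905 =-0.02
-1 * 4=-4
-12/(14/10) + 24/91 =-108/13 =-8.31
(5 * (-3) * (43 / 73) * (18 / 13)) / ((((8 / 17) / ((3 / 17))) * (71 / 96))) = -417960 / 67379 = -6.20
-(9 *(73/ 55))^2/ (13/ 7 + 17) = -1007181/ 133100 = -7.57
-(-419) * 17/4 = 7123/4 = 1780.75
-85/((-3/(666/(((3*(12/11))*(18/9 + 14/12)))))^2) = -14080165/361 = -39003.23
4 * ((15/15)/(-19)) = -4/19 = -0.21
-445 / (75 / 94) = -8366 / 15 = -557.73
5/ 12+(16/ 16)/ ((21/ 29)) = 151/ 84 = 1.80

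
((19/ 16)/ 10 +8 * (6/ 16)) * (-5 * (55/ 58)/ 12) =-27445/ 22272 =-1.23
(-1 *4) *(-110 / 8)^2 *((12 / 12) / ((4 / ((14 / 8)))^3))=-1037575 / 16384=-63.33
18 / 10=9 / 5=1.80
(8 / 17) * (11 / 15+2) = 328 / 255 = 1.29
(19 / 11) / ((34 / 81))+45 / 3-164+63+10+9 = -23519 / 374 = -62.89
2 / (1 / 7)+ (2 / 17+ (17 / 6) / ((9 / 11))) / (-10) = 13.64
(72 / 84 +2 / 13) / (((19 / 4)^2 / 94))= 4.21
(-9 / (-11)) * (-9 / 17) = -81 / 187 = -0.43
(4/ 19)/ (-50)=-2/ 475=-0.00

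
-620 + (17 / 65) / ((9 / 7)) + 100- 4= -523.80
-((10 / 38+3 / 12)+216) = -16455 / 76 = -216.51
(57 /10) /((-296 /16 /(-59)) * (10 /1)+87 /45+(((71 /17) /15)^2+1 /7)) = 1.08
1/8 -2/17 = 1/136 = 0.01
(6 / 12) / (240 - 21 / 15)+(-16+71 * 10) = 1655889 / 2386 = 694.00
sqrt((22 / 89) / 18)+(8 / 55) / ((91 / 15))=24 / 1001+sqrt(979) / 267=0.14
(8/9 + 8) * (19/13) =1520/117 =12.99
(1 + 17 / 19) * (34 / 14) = 4.60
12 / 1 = 12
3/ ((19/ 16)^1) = 48/ 19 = 2.53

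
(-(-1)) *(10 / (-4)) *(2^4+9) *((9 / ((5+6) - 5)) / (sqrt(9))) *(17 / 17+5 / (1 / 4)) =-2625 / 4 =-656.25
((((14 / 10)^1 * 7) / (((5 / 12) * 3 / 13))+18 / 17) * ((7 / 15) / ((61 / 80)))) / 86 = 0.73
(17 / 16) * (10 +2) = 51 / 4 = 12.75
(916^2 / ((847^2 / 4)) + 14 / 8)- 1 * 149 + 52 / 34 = -6880582549 / 48783812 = -141.04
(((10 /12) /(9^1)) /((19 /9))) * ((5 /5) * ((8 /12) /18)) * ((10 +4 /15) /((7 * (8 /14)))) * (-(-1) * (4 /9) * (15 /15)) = 77 /41553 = 0.00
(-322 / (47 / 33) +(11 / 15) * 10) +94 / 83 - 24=-2827670 / 11703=-241.62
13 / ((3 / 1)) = 13 / 3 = 4.33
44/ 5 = 8.80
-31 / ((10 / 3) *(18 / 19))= -589 / 60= -9.82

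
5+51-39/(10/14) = 1.40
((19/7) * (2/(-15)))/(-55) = 38/5775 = 0.01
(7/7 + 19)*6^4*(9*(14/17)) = 3265920/17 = 192112.94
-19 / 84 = -0.23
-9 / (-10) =9 / 10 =0.90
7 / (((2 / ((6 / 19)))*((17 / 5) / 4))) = 420 / 323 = 1.30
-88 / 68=-22 / 17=-1.29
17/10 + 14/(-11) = 47/110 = 0.43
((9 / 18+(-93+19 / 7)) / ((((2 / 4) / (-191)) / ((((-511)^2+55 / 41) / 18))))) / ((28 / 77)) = 392696220796 / 287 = 1368279514.97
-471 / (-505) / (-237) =-157 / 39895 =-0.00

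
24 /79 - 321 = -25335 /79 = -320.70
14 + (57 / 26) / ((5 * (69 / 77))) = 43323 / 2990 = 14.49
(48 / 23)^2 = 2304 / 529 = 4.36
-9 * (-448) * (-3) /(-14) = 864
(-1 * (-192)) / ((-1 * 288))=-2 / 3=-0.67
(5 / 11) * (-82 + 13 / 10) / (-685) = 807 / 15070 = 0.05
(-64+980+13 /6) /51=5509 /306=18.00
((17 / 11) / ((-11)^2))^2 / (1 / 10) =2890 / 1771561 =0.00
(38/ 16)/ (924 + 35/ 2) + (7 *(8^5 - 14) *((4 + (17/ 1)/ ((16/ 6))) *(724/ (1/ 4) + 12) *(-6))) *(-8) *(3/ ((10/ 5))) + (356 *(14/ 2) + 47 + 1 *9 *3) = 3751351007882427/ 7532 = 498055099294.00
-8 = -8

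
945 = 945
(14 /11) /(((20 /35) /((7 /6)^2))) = 2401 /792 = 3.03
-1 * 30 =-30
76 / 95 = 4 / 5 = 0.80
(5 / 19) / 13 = 5 / 247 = 0.02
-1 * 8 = -8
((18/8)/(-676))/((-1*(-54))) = -1/16224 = -0.00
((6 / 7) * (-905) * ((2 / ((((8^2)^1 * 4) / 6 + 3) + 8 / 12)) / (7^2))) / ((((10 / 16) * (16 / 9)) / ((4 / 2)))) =-58644 / 47677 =-1.23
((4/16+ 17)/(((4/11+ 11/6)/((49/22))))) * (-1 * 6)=-30429/290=-104.93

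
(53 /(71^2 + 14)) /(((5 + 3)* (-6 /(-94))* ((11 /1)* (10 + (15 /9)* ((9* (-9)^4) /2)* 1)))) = 2491 /65681738100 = 0.00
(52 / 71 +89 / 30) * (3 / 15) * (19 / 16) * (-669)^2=22333443087 / 56800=393194.42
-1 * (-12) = 12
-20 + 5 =-15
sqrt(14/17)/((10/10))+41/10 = sqrt(238)/17+41/10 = 5.01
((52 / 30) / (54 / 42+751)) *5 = 91 / 7899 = 0.01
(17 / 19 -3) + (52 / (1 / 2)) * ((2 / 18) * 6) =3832 / 57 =67.23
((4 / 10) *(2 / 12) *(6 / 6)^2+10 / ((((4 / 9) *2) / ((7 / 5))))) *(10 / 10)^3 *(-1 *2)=-949 / 30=-31.63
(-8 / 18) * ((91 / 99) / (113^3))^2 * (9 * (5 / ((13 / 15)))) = -63700 / 6801736375773603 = -0.00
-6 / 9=-2 / 3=-0.67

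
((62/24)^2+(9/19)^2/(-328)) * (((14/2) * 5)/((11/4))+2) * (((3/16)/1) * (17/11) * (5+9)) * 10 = 228481297695/57309472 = 3986.80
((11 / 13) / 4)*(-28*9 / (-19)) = 693 / 247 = 2.81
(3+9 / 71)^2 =49284 / 5041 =9.78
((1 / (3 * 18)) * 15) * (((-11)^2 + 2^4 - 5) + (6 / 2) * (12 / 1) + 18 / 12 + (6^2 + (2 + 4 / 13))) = 9005 / 156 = 57.72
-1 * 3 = -3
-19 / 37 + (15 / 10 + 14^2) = 14577 / 74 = 196.99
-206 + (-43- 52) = -301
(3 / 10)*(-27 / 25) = -81 / 250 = -0.32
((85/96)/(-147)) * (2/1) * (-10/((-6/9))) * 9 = -1275/784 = -1.63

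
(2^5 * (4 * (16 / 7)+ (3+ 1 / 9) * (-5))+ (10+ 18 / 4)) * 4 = -48058 / 63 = -762.83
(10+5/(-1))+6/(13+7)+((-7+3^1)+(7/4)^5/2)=97347/10240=9.51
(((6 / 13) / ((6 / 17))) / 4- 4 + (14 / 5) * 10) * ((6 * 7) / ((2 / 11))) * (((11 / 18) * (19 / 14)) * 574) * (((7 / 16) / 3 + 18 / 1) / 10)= 11184490163 / 2304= 4854379.41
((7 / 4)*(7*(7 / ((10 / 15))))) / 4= 1029 / 32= 32.16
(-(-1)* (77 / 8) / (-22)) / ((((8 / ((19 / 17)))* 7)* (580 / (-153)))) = 171 / 74240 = 0.00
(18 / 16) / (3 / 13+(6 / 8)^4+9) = 1248 / 10591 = 0.12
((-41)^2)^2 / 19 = 2825761 / 19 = 148724.26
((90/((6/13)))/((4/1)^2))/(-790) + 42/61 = 103797/154208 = 0.67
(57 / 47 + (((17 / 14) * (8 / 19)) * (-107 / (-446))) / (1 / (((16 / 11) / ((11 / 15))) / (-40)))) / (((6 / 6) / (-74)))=-15061383318 / 168670733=-89.29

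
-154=-154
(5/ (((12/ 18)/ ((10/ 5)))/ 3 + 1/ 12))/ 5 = 36/ 7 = 5.14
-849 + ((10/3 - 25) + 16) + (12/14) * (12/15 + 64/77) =-6898676/8085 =-853.27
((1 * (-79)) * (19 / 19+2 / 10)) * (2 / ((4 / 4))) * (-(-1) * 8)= -7584 / 5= -1516.80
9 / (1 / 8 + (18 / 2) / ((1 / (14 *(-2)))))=-72 / 2015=-0.04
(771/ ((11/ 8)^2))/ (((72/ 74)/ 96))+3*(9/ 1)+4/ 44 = 4871886/ 121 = 40263.52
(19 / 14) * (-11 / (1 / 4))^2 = 18392 / 7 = 2627.43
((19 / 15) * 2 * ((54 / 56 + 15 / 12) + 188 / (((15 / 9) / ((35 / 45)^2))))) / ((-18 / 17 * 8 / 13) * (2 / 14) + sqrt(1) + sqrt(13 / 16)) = 98.70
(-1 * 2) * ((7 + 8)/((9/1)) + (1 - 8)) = 32/3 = 10.67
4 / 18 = 2 / 9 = 0.22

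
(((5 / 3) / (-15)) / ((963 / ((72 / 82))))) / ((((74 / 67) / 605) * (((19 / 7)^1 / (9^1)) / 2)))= -1134980 / 3084061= -0.37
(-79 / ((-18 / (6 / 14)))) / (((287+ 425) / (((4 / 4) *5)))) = 395 / 29904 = 0.01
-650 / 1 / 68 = -325 / 34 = -9.56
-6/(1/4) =-24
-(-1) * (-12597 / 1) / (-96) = 4199 / 32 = 131.22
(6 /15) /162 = 1 /405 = 0.00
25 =25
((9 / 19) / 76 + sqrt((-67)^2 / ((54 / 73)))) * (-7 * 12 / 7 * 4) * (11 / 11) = -536 * sqrt(438) / 3 - 108 / 361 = -3739.52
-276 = -276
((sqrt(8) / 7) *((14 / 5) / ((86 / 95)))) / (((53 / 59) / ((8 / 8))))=2242 *sqrt(2) / 2279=1.39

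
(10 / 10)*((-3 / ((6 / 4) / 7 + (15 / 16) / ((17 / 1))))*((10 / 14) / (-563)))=1360 / 96273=0.01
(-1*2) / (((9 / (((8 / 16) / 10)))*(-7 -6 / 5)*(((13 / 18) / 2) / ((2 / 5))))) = 4 / 2665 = 0.00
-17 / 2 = -8.50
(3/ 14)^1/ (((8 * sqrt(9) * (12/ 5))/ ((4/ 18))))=5/ 6048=0.00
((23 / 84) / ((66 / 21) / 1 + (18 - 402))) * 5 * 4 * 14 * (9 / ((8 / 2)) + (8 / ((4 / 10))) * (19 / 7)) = -11.38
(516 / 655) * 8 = 4128 / 655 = 6.30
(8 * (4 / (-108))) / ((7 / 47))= -376 / 189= -1.99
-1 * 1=-1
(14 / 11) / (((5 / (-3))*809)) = -42 / 44495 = -0.00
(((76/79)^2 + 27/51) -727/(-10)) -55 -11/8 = 75455781/4243880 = 17.78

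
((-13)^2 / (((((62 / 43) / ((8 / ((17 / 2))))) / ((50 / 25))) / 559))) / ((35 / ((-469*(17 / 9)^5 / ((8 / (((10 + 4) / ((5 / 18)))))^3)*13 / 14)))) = -14480277629026027 / 1569375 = -9226779851.23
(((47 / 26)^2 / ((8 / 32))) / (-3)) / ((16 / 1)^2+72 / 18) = -2209 / 131820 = -0.02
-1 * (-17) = 17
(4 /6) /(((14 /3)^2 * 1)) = 3 /98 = 0.03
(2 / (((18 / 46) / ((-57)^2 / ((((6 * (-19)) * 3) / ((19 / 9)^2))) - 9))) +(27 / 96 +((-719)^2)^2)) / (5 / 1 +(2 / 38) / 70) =4145860769132026105 / 77577264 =53441698706.11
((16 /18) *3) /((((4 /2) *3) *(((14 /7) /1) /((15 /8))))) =5 /12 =0.42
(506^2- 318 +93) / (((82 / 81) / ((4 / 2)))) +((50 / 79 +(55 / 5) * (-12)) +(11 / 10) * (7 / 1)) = 16365340313 / 32390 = 505259.04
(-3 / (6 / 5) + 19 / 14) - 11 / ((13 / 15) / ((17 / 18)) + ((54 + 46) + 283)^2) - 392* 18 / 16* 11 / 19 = -38663006222 / 150757229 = -256.46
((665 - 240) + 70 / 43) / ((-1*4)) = -18345 / 172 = -106.66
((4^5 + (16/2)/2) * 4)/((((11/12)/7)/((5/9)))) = 575680/33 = 17444.85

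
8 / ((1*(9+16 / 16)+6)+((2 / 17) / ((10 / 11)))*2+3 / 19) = 12920 / 26513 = 0.49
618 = 618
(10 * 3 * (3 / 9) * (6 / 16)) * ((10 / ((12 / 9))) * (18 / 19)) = 2025 / 76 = 26.64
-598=-598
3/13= 0.23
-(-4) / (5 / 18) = 72 / 5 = 14.40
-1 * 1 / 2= -0.50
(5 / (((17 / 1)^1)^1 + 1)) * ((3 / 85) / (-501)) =-1 / 51102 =-0.00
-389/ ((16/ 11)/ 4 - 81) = 4.82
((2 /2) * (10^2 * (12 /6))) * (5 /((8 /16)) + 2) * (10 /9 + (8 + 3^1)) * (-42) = -1220800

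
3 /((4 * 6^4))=1 /1728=0.00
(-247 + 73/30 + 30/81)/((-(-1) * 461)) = -0.53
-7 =-7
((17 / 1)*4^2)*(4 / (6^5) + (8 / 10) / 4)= 66266 / 1215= 54.54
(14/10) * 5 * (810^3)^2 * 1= 1977006755367000000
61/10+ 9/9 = 71/10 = 7.10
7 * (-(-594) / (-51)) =-1386 / 17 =-81.53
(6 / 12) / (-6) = -1 / 12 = -0.08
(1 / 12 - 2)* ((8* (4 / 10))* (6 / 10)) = -92 / 25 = -3.68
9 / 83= 0.11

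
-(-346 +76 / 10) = 1692 / 5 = 338.40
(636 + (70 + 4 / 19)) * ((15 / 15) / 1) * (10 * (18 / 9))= 268360 / 19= 14124.21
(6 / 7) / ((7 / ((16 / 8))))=12 / 49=0.24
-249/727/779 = -249/566333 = -0.00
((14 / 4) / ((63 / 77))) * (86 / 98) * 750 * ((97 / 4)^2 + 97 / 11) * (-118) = -11104766125 / 56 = -198299395.09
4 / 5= 0.80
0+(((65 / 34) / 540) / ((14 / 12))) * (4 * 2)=26 / 1071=0.02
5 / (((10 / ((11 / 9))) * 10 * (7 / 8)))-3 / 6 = -271 / 630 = -0.43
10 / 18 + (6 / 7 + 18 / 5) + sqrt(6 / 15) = sqrt(10) / 5 + 1579 / 315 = 5.65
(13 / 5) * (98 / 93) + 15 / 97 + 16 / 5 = 274889 / 45105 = 6.09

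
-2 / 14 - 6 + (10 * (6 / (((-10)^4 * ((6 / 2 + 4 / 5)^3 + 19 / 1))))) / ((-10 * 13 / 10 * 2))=-13764823 / 2240784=-6.14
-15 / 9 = -5 / 3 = -1.67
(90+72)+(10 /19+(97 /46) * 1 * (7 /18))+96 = 4080037 /15732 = 259.35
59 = 59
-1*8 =-8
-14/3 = -4.67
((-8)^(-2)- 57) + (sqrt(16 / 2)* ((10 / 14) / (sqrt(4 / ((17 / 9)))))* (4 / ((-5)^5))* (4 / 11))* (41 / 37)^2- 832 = -56895 / 64- 26896* sqrt(34) / 197649375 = -888.99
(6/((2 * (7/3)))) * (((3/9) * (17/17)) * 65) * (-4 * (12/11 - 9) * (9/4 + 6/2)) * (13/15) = 44109/11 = 4009.91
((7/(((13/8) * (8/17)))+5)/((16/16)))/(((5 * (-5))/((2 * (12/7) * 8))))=-35328/2275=-15.53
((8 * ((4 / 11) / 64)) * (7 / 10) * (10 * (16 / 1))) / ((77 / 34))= 272 / 121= 2.25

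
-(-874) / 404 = 437 / 202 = 2.16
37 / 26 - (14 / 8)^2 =-341 / 208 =-1.64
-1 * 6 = -6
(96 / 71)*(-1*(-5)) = 480 / 71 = 6.76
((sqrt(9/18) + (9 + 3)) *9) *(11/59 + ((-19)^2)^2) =34600275 *sqrt(2)/59 + 830406600/59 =14904047.09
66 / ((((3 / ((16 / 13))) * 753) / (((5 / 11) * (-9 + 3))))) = -320 / 3263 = -0.10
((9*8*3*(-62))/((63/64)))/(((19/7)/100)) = -9523200/19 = -501221.05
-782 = -782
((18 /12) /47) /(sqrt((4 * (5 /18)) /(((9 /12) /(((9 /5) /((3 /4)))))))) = 0.02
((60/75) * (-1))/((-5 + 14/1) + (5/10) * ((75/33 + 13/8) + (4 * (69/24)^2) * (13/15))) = -4224/133457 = -0.03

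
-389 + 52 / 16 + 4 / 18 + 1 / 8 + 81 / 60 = -138259 / 360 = -384.05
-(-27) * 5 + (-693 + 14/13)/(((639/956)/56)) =-480434875/8307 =-57834.94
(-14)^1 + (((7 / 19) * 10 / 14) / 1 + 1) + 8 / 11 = -2510 / 209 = -12.01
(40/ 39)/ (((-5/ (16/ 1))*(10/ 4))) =-256/ 195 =-1.31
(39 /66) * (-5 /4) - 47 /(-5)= 8.66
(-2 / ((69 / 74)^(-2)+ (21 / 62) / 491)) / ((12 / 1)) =-24155727 / 166800373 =-0.14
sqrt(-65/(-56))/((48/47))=1.05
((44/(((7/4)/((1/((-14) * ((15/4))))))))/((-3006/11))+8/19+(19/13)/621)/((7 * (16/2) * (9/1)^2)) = 889407697/9489053606760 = 0.00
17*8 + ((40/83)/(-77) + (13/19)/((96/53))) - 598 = -5381288569/11657184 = -461.63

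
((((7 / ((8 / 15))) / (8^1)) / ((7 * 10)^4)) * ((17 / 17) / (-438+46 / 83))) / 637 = -249 / 1015420317184000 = -0.00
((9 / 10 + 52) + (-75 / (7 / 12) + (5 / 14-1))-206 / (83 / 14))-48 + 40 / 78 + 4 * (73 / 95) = -66935153 / 430521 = -155.47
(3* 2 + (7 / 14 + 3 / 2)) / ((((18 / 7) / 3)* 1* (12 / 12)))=28 / 3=9.33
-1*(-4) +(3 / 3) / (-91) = 363 / 91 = 3.99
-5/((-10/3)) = 3/2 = 1.50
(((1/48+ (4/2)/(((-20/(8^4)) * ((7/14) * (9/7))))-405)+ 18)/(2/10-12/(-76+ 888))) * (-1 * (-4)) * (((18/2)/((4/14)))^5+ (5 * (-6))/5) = -49518449018613127/72192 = -685927097443.11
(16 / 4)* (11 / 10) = 22 / 5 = 4.40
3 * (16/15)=3.20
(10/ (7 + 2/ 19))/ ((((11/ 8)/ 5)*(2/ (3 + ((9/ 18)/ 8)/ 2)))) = 9215/ 1188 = 7.76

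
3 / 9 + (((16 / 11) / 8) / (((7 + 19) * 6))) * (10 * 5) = 56 / 143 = 0.39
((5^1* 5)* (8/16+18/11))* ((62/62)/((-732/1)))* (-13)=0.95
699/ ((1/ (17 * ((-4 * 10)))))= -475320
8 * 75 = 600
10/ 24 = 5/ 12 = 0.42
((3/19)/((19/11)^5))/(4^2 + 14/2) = 483153/1082055263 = 0.00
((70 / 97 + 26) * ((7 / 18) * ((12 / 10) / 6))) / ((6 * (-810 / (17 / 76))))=-119 / 1244025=-0.00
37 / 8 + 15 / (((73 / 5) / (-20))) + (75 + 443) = 293213 / 584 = 502.08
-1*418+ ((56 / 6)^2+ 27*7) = -1277 / 9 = -141.89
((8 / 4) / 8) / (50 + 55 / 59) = 59 / 12020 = 0.00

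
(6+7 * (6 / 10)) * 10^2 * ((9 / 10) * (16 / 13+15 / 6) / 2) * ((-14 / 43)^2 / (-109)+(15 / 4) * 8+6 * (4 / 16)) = 565294773393 / 10480132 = 53939.66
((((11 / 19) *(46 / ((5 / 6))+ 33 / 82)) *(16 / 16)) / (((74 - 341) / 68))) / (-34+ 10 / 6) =8526078 / 33625535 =0.25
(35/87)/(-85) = -0.00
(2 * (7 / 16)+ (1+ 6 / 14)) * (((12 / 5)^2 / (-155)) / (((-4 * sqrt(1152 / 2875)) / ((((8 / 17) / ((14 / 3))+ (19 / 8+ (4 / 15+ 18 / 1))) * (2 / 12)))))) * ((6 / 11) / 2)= 38210187 * sqrt(230) / 18179392000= 0.03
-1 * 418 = -418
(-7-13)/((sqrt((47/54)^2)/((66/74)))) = -35640/1739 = -20.49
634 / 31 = 20.45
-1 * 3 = -3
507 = 507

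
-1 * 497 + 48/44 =-5455/11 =-495.91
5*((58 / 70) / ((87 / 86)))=86 / 21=4.10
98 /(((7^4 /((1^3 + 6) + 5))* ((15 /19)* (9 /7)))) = 152 /315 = 0.48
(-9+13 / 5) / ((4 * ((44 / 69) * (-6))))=23 / 55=0.42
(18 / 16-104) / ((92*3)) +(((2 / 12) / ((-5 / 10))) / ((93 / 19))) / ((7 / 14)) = -0.51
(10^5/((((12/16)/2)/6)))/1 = 1600000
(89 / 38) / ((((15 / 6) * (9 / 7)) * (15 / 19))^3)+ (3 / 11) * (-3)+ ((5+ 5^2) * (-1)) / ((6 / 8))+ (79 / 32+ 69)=3333639742151 / 108256500000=30.79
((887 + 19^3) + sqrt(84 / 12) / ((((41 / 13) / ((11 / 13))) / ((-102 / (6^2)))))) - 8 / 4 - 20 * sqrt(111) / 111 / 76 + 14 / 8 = -187 * sqrt(7) / 246 - 5 * sqrt(111) / 2109 + 30983 / 4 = 7743.71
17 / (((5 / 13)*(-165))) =-221 / 825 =-0.27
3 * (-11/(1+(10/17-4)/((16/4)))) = -1122/5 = -224.40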